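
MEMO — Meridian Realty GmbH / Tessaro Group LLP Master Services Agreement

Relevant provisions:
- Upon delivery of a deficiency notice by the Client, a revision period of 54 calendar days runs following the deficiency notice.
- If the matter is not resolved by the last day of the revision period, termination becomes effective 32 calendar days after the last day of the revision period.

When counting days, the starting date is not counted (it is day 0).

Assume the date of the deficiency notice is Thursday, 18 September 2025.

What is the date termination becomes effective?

13 December 2025

Adding 54 calendar days to 18 September 2025 gives 11 November 2025, which is the last day of the revision period.
The date termination becomes effective: 32 calendar days after 11 November 2025 is 13 December 2025.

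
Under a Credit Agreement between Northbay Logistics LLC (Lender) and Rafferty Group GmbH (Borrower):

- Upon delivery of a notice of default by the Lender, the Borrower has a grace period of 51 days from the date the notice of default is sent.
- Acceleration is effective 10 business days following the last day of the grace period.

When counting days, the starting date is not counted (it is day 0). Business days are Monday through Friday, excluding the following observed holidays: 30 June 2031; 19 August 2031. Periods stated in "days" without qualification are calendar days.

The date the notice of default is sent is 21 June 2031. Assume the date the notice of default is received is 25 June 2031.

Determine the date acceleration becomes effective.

The last day of the grace period: 21 June 2031 + 51 days = 11 August 2031.
From Monday, 11 August 2031, 10 business days (Aug 12, Aug 13, Aug 14, Aug 15, Aug 18, Aug 20, Aug 21, Aug 22, Aug 25, Aug 26, skipping weekends and the listed holiday on Aug 19) brings us to Tuesday, 26 August 2031, which is the date acceleration becomes effective.

26 August 2031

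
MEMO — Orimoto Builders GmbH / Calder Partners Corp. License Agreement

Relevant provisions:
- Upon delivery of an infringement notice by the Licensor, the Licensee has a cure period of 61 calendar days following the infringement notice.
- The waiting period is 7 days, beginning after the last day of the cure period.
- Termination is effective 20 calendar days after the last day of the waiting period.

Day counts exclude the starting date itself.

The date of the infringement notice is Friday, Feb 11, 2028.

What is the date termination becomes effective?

May 9, 2028

Adding 61 calendar days to Feb 11, 2028 gives Apr 12, 2028, which is the last day of the cure period.
Adding 7 calendar days to Apr 12, 2028 gives Apr 19, 2028, which is the last day of the waiting period.
The date termination becomes effective: 20 calendar days after Apr 19, 2028 is May 9, 2028.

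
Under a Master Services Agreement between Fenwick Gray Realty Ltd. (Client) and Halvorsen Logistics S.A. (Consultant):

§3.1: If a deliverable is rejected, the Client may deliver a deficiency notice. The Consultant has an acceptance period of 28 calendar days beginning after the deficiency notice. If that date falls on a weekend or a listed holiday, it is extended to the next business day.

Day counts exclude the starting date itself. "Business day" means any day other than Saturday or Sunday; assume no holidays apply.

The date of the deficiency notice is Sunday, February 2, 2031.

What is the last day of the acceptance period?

March 3, 2031

The last day of the acceptance period: 28 calendar days after February 2, 2031 is March 2, 2031. That falls on a Sunday, so it rolls to the next business day, Monday, March 3, 2031.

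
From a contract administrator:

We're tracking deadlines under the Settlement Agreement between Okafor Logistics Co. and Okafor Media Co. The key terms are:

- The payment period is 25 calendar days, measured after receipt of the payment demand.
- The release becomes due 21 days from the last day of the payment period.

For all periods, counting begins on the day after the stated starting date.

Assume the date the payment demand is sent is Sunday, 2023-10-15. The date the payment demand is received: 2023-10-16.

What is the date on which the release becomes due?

Adding 25 calendar days to 2023-10-16 gives 2023-11-10, which is the last day of the payment period.
Adding 21 calendar days to 2023-11-10 gives 2023-12-01, which is the date on which the release becomes due.

2023-12-01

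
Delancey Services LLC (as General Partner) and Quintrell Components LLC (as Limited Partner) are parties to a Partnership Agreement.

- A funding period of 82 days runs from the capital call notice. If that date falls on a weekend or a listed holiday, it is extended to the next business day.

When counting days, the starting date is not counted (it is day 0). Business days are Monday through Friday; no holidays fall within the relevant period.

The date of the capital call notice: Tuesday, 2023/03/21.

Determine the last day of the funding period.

2023/06/12

The last day of the funding period: 2023/03/21 + 82 days = 2023/06/11. That falls on a Sunday, so it rolls to the next business day, Monday, 2023/06/12.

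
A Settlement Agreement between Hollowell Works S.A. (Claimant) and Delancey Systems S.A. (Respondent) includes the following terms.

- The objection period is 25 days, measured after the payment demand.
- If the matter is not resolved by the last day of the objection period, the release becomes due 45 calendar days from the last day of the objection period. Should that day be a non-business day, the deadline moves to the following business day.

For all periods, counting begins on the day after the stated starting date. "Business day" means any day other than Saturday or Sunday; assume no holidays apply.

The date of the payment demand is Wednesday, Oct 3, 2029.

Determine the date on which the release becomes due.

Adding 25 calendar days to Oct 3, 2029 gives Oct 28, 2029, which is the last day of the objection period.
The date on which the release becomes due: Oct 28, 2029 + 45 days = Dec 12, 2029. Dec 12, 2029 is a Wednesday, so no roll-forward applies.

Dec 12, 2029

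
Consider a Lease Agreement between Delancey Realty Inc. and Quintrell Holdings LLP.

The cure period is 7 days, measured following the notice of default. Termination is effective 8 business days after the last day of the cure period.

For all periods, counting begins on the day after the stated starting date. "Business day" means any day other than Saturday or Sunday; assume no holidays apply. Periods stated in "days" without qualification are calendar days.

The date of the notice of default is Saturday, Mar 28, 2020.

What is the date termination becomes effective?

The last day of the cure period: Mar 28, 2020 + 7 days = Apr 4, 2020.
The date termination becomes effective: counting 8 business days from Saturday, Apr 4, 2020 (Apr 6, Apr 7, Apr 8, Apr 9, Apr 10, Apr 13, Apr 14, Apr 15, skipping weekends) reaches Wednesday, Apr 15, 2020.

Apr 15, 2020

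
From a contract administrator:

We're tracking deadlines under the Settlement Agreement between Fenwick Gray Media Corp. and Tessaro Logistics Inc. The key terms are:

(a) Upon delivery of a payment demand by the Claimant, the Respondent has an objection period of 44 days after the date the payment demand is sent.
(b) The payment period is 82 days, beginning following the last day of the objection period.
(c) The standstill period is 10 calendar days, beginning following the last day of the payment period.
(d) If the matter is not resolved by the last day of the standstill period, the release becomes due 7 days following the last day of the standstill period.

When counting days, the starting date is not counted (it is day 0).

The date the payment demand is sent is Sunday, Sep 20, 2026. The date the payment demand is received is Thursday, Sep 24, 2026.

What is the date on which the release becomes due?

The last day of the objection period: 44 calendar days after Sep 20, 2026 is Nov 3, 2026.
The last day of the payment period: 82 calendar days after Nov 3, 2026 is Jan 24, 2027.
The last day of the standstill period: Jan 24, 2027 + 10 days = Feb 3, 2027.
The date on which the release becomes due: 7 calendar days after Feb 3, 2027 is Feb 10, 2027.

Feb 10, 2027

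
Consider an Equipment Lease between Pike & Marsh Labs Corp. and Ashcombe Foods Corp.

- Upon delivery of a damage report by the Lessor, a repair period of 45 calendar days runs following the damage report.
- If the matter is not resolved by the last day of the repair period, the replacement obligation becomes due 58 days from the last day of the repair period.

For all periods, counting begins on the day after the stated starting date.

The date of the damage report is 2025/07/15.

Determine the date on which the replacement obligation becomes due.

The last day of the repair period: 45 calendar days after 2025/07/15 is 2025/08/29.
Adding 58 calendar days to 2025/08/29 gives 2025/10/26, which is the date on which the replacement obligation becomes due.

2025/10/26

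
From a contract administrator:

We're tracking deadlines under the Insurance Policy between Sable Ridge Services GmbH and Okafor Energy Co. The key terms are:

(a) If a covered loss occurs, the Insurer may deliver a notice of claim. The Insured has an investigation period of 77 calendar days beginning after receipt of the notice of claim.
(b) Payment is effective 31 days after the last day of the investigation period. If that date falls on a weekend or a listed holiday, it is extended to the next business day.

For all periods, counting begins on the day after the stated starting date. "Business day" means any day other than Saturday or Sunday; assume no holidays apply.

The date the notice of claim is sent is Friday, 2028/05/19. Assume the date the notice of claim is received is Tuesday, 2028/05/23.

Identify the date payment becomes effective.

2028/09/08

The last day of the investigation period: 2028/05/23 + 77 days = 2028/08/08.
Adding 31 calendar days to 2028/08/08 gives 2028/09/08, which is the date payment becomes effective. 2028/09/08 is a Friday, so no roll-forward applies.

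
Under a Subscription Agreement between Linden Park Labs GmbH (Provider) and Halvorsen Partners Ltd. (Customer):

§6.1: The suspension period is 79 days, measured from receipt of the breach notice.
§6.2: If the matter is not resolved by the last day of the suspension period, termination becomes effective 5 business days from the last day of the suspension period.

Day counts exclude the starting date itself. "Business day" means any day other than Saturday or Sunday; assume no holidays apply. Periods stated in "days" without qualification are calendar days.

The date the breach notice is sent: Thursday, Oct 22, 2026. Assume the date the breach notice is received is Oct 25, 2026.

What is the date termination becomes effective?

Jan 19, 2027

The last day of the suspension period: 79 calendar days after Oct 25, 2026 is Jan 12, 2027.
From Tuesday, Jan 12, 2027, 5 business days (Jan 13, Jan 14, Jan 15, Jan 18, Jan 19, skipping weekends) brings us to Tuesday, Jan 19, 2027, which is the date termination becomes effective.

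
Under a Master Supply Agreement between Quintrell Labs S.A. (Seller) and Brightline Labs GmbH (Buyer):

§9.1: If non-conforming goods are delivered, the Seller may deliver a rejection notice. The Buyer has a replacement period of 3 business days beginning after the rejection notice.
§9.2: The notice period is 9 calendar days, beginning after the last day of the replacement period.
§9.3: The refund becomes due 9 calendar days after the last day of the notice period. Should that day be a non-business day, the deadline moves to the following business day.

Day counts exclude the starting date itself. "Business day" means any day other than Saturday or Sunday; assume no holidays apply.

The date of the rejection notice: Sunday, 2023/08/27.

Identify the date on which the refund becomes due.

2023/09/18

The last day of the replacement period: 3 business days after Sunday, 2023/08/27, skipping weekends — Aug 28, Aug 29, Aug 30 — lands on Wednesday, 2023/08/30.
The last day of the notice period: 9 calendar days after 2023/08/30 is 2023/09/08.
Adding 9 calendar days to 2023/09/08 gives 2023/09/17, which is the date on which the refund becomes due. That falls on a Sunday, so it rolls to the next business day, Monday, 2023/09/18.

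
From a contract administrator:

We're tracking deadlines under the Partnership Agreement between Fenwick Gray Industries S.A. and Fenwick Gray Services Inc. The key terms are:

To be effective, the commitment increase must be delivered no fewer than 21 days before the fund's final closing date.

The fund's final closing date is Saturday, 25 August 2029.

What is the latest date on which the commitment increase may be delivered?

25 August 2029 minus 21 days is 4 August 2029.

4 August 2029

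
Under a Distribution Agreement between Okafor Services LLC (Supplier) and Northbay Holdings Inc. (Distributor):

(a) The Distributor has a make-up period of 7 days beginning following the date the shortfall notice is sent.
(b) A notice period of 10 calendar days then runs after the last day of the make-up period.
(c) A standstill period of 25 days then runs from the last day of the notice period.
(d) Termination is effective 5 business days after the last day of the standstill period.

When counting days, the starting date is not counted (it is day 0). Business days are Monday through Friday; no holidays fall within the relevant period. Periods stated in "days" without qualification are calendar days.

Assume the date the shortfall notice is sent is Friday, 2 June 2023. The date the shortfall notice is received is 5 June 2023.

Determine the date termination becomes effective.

Adding 7 calendar days to 2 June 2023 gives 9 June 2023, which is the last day of the make-up period.
The last day of the notice period: 9 June 2023 + 10 days = 19 June 2023.
The last day of the standstill period: 19 June 2023 + 25 days = 14 July 2023.
The date termination becomes effective: 5 business days after Friday, 14 July 2023, skipping weekends — Jul 17, Jul 18, Jul 19, Jul 20, Jul 21 — lands on Friday, 21 July 2023.

21 July 2023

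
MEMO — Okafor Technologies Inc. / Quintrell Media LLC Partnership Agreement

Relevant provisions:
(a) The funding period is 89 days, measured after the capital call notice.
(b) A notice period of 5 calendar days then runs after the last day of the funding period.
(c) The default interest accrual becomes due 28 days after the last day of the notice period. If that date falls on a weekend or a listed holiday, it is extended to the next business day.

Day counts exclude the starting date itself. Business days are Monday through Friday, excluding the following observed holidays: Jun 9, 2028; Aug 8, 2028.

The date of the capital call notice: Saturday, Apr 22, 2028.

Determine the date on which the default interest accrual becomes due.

Aug 22, 2028

The last day of the funding period: Apr 22, 2028 + 89 days = Jul 20, 2028.
The last day of the notice period: 5 calendar days after Jul 20, 2028 is Jul 25, 2028.
The date on which the default interest accrual becomes due: Jul 25, 2028 + 28 days = Aug 22, 2028. Aug 22, 2028 is a Tuesday and is not a listed holiday, so no roll-forward applies.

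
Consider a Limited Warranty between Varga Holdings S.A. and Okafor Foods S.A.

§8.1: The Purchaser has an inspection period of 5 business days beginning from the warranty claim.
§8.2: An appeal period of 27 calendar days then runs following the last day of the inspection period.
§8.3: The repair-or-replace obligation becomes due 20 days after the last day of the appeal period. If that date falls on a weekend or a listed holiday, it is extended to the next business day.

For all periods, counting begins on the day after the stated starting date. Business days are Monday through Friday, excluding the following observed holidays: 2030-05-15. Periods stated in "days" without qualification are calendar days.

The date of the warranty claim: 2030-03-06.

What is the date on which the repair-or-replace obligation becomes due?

From Wednesday, 2030-03-06, 5 business days (Mar 7, Mar 8, Mar 11, Mar 12, Mar 13, skipping weekends) brings us to Wednesday, 2030-03-13, which is the last day of the inspection period.
Adding 27 calendar days to 2030-03-13 gives 2030-04-09, which is the last day of the appeal period.
Adding 20 calendar days to 2030-04-09 gives 2030-04-29, which is the date on which the repair-or-replace obligation becomes due. 2030-04-29 is a Monday and is not a listed holiday, so no roll-forward applies.

2030-04-29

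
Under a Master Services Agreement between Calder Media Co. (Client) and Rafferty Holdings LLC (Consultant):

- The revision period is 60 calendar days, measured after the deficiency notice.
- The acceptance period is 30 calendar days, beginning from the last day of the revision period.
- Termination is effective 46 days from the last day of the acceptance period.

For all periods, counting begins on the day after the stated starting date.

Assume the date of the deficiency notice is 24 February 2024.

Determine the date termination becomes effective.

Adding 60 calendar days to 24 February 2024 gives 24 April 2024, which is the last day of the revision period.
The last day of the acceptance period: 24 April 2024 + 30 days = 24 May 2024.
The date termination becomes effective: 46 calendar days after 24 May 2024 is 9 July 2024.

9 July 2024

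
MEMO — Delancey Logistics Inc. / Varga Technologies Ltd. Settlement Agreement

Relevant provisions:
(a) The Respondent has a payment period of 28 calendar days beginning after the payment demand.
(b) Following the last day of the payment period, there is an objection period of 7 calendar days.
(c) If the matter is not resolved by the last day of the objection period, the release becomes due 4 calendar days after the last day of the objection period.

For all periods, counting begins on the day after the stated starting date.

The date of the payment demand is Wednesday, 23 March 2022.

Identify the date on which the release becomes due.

1 May 2022

The last day of the payment period: 23 March 2022 + 28 days = 20 April 2022.
The last day of the objection period: 20 April 2022 + 7 days = 27 April 2022.
The date on which the release becomes due: 27 April 2022 + 4 days = 1 May 2022.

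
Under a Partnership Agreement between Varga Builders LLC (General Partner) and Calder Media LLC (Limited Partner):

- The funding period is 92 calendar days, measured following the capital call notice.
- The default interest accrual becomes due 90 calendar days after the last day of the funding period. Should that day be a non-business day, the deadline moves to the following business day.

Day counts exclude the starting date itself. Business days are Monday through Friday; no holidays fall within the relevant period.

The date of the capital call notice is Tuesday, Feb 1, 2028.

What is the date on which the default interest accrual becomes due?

The last day of the funding period: 92 calendar days after Feb 1, 2028 is May 3, 2028.
Adding 90 calendar days to May 3, 2028 gives Aug 1, 2028, which is the date on which the default interest accrual becomes due. Aug 1, 2028 is a Tuesday, so no roll-forward applies.

Aug 1, 2028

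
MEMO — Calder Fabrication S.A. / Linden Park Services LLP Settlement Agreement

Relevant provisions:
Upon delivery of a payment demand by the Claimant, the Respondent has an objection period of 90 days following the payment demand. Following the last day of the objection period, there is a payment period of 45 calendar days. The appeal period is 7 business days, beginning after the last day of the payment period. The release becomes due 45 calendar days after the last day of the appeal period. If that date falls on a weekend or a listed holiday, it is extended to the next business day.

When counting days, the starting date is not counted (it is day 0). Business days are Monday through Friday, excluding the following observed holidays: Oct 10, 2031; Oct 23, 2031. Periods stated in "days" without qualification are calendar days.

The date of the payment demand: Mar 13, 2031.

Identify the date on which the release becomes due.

Adding 90 calendar days to Mar 13, 2031 gives Jun 11, 2031, which is the last day of the objection period.
Adding 45 calendar days to Jun 11, 2031 gives Jul 26, 2031, which is the last day of the payment period.
From Saturday, Jul 26, 2031, 7 business days (Jul 28, Jul 29, Jul 30, Jul 31, Aug 1, Aug 4, Aug 5, skipping weekends) brings us to Tuesday, Aug 5, 2031, which is the last day of the appeal period.
The date on which the release becomes due: 45 calendar days after Aug 5, 2031 is Sep 19, 2031. Sep 19, 2031 is a Friday and is not a listed holiday, so no roll-forward applies.

Sep 19, 2031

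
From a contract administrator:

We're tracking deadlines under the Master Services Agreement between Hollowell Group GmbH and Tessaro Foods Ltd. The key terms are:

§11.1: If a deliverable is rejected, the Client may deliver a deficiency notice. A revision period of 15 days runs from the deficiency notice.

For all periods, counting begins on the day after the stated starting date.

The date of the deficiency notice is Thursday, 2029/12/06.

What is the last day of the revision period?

2029/12/21

The last day of the revision period: 15 calendar days after 2029/12/06 is 2029/12/21.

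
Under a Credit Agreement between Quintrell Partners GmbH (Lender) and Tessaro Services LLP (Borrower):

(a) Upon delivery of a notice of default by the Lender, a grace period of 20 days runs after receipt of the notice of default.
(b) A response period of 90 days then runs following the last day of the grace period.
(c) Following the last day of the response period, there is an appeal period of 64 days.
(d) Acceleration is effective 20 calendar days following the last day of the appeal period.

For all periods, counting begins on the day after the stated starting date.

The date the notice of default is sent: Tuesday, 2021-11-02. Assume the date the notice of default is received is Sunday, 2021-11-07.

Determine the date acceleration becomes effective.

The last day of the grace period: 20 calendar days after 2021-11-07 is 2021-11-27.
The last day of the response period: 2021-11-27 + 90 days = 2022-02-25.
The last day of the appeal period: 64 calendar days after 2022-02-25 is 2022-04-30.
Adding 20 calendar days to 2022-04-30 gives 2022-05-20, which is the date acceleration becomes effective.

2022-05-20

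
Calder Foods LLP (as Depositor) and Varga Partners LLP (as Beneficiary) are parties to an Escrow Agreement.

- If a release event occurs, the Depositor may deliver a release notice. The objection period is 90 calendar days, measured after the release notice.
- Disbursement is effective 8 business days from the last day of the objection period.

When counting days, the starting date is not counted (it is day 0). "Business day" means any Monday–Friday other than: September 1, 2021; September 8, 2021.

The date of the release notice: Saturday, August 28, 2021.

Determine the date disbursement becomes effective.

Adding 90 calendar days to August 28, 2021 gives November 26, 2021, which is the last day of the objection period.
From Friday, November 26, 2021, 8 business days (Nov 29, Nov 30, Dec 1, Dec 2, Dec 3, Dec 6, Dec 7, Dec 8, skipping weekends) brings us to Wednesday, December 8, 2021, which is the date disbursement becomes effective.

December 8, 2021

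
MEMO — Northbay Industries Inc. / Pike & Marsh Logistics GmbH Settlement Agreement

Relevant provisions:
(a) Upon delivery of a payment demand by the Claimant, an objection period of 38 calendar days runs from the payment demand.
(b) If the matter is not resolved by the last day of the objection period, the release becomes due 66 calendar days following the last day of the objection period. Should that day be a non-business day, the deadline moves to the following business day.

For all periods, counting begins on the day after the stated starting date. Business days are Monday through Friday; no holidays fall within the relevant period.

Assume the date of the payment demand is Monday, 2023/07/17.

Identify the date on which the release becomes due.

2023/10/30

The last day of the objection period: 38 calendar days after 2023/07/17 is 2023/08/24.
Adding 66 calendar days to 2023/08/24 gives 2023/10/29, which is the date on which the release becomes due. That falls on a Sunday, so it rolls to the next business day, Monday, 2023/10/30.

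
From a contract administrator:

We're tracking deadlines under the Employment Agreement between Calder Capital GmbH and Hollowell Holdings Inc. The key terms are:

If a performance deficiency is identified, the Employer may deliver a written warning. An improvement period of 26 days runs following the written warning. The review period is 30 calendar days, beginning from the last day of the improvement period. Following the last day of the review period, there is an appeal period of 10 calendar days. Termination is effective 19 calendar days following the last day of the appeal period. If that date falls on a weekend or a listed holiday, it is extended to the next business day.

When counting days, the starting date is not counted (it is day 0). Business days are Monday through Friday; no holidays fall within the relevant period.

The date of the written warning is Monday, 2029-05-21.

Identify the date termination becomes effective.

2029-08-14

The last day of the improvement period: 2029-05-21 + 26 days = 2029-06-16.
The last day of the review period: 2029-06-16 + 30 days = 2029-07-16.
The last day of the appeal period: 10 calendar days after 2029-07-16 is 2029-07-26.
Adding 19 calendar days to 2029-07-26 gives 2029-08-14, which is the date termination becomes effective. 2029-08-14 is a Tuesday, so no roll-forward applies.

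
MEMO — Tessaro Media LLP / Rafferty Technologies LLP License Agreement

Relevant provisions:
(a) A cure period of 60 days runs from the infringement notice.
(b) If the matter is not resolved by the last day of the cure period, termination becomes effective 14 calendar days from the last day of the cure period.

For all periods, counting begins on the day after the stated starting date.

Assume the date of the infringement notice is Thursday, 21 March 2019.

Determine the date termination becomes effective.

3 June 2019

The last day of the cure period: 21 March 2019 + 60 days = 20 May 2019.
Adding 14 calendar days to 20 May 2019 gives 3 June 2019, which is the date termination becomes effective.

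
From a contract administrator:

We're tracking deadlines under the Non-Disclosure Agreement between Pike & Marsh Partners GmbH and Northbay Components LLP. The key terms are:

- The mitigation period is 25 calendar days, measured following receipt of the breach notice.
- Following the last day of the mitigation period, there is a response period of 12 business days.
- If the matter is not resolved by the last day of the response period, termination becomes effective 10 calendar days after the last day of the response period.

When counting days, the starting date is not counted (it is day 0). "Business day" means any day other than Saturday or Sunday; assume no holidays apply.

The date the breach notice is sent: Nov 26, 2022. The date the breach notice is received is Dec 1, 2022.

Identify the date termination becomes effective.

The last day of the mitigation period: 25 calendar days after Dec 1, 2022 is Dec 26, 2022.
From Monday, Dec 26, 2022, 12 business days (Dec 27, Dec 28, Dec 29, Dec 30, …, Jan 9, Jan 10, Jan 11, skipping weekends) brings us to Wednesday, Jan 11, 2023, which is the last day of the response period.
The date termination becomes effective: Jan 11, 2023 + 10 days = Jan 21, 2023.

Jan 21, 2023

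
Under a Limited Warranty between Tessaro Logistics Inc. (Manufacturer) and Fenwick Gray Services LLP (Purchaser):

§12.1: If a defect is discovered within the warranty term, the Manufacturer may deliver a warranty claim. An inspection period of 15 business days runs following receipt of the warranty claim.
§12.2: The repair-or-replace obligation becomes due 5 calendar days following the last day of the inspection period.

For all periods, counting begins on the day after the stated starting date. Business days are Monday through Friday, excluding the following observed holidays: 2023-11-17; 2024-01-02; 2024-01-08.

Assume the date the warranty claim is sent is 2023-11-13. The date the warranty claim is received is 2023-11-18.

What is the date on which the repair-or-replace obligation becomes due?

From Saturday, 2023-11-18, 15 business days (Nov 20, Nov 21, Nov 22, Nov 23, …, Dec 6, Dec 7, Dec 8, skipping weekends) brings us to Friday, 2023-12-08, which is the last day of the inspection period.
The date on which the repair-or-replace obligation becomes due: 2023-12-08 + 5 days = 2023-12-13.

2023-12-13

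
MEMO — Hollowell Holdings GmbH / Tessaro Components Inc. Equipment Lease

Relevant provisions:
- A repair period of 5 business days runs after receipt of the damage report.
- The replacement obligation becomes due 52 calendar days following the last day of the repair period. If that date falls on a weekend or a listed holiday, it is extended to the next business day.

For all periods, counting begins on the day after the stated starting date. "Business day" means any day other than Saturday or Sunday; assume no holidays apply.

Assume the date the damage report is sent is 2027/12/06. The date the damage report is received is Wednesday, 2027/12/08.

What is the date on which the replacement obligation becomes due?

2028/02/07

From Wednesday, 2027/12/08, 5 business days (Dec 9, Dec 10, Dec 13, Dec 14, Dec 15, skipping weekends) brings us to Wednesday, 2027/12/15, which is the last day of the repair period.
Adding 52 calendar days to 2027/12/15 gives 2028/02/05, which is the date on which the replacement obligation becomes due. That falls on a Saturday, so it rolls to the next business day, Monday, 2028/02/07.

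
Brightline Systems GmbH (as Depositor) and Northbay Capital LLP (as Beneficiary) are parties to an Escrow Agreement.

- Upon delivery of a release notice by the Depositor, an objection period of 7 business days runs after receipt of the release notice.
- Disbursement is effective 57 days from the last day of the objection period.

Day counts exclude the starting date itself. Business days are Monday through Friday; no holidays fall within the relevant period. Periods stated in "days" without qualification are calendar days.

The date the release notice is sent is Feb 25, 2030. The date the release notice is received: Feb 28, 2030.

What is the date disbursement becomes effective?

May 7, 2030

From Thursday, Feb 28, 2030, 7 business days (Mar 1, Mar 4, Mar 5, Mar 6, Mar 7, Mar 8, Mar 11, skipping weekends) brings us to Monday, Mar 11, 2030, which is the last day of the objection period.
The date disbursement becomes effective: Mar 11, 2030 + 57 days = May 7, 2030.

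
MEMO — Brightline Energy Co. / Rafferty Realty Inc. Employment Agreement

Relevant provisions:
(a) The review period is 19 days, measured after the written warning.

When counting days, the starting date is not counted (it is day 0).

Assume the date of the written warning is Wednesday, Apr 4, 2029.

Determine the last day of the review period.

Apr 23, 2029

The last day of the review period: 19 calendar days after Apr 4, 2029 is Apr 23, 2029.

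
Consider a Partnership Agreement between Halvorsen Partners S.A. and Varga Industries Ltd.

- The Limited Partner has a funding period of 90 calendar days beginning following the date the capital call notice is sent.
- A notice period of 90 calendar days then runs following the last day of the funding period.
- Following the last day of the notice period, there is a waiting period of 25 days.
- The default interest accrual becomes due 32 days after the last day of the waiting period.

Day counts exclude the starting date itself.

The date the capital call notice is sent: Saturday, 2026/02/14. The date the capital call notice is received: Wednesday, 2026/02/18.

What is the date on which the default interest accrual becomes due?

The last day of the funding period: 90 calendar days after 2026/02/14 is 2026/05/15.
The last day of the notice period: 90 calendar days after 2026/05/15 is 2026/08/13.
Adding 25 calendar days to 2026/08/13 gives 2026/09/07, which is the last day of the waiting period.
The date on which the default interest accrual becomes due: 32 calendar days after 2026/09/07 is 2026/10/09.

2026/10/09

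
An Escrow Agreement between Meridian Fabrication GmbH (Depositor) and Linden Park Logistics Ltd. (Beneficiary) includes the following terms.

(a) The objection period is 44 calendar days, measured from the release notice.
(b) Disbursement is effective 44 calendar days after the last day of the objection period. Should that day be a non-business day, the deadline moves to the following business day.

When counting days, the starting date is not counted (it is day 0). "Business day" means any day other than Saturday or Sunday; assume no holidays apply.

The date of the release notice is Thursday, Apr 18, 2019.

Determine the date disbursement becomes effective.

Jul 15, 2019

The last day of the objection period: Apr 18, 2019 + 44 days = Jun 1, 2019.
The date disbursement becomes effective: 44 calendar days after Jun 1, 2019 is Jul 15, 2019. Jul 15, 2019 is a Monday, so no roll-forward applies.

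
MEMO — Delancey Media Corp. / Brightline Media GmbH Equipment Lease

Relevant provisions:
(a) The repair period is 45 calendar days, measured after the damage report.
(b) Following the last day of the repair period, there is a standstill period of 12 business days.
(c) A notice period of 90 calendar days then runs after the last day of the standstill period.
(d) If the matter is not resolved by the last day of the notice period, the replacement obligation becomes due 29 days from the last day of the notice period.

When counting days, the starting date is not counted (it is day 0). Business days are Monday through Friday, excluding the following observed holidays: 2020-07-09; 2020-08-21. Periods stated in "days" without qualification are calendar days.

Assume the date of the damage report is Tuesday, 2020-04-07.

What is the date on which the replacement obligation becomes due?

The last day of the repair period: 45 calendar days after 2020-04-07 is 2020-05-22.
The last day of the standstill period: 12 business days after Friday, 2020-05-22, skipping weekends — May 25, May 26, May 27, May 28, …, Jun 5, Jun 8, Jun 9 — lands on Tuesday, 2020-06-09.
The last day of the notice period: 2020-06-09 + 90 days = 2020-09-07.
The date on which the replacement obligation becomes due: 2020-09-07 + 29 days = 2020-10-06.

2020-10-06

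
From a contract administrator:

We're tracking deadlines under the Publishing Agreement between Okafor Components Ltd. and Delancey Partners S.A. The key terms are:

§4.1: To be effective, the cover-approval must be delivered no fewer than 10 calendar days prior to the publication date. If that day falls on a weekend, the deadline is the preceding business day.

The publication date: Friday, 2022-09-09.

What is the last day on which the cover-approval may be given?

2022-08-30

2022-09-09 minus 10 days is 2022-08-30. That is a Tuesday, so no adjustment is needed.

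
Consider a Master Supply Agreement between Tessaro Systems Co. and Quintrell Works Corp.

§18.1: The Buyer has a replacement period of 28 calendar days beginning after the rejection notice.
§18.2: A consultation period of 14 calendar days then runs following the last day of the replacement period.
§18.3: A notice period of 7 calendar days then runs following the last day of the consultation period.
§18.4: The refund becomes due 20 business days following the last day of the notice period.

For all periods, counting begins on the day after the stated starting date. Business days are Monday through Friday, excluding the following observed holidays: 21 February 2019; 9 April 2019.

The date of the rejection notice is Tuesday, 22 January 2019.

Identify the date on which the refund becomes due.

Adding 28 calendar days to 22 January 2019 gives 19 February 2019, which is the last day of the replacement period.
The last day of the consultation period: 14 calendar days after 19 February 2019 is 5 March 2019.
The last day of the notice period: 7 calendar days after 5 March 2019 is 12 March 2019.
The date on which the refund becomes due: 20 business days after Tuesday, 12 March 2019, skipping weekends and the listed holiday on Apr 9 — Mar 13, Mar 14, Mar 15, Mar 18, …, Apr 5, Apr 8, Apr 10 — lands on Wednesday, 10 April 2019.

10 April 2019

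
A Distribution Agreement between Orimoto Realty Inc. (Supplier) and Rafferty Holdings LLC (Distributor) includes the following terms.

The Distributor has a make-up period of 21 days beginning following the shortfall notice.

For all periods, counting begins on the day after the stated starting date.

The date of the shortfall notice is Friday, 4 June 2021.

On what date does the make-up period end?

Adding 21 calendar days to 4 June 2021 gives 25 June 2021, which is the last day of the make-up period.

25 June 2021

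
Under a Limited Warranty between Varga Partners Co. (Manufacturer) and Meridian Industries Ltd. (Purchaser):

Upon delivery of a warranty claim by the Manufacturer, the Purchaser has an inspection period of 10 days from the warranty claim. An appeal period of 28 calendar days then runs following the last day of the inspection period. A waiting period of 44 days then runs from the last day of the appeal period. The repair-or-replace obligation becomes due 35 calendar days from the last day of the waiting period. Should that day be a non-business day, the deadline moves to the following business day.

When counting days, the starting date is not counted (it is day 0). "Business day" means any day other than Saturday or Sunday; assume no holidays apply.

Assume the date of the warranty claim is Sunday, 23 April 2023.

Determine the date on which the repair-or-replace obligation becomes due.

18 August 2023

Adding 10 calendar days to 23 April 2023 gives 3 May 2023, which is the last day of the inspection period.
The last day of the appeal period: 3 May 2023 + 28 days = 31 May 2023.
The last day of the waiting period: 31 May 2023 + 44 days = 14 July 2023.
The date on which the repair-or-replace obligation becomes due: 35 calendar days after 14 July 2023 is 18 August 2023. 18 August 2023 is a Friday, so no roll-forward applies.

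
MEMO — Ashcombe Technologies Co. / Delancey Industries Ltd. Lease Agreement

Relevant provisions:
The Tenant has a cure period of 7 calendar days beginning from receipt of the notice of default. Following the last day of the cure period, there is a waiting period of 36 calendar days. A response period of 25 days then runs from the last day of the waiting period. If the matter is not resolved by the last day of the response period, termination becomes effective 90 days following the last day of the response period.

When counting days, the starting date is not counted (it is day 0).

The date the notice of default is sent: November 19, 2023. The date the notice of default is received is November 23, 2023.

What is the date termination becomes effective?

April 29, 2024

Adding 7 calendar days to November 23, 2023 gives November 30, 2023, which is the last day of the cure period.
The last day of the waiting period: 36 calendar days after November 30, 2023 is January 5, 2024.
Adding 25 calendar days to January 5, 2024 gives January 30, 2024, which is the last day of the response period.
The date termination becomes effective: January 30, 2024 + 90 days = April 29, 2024.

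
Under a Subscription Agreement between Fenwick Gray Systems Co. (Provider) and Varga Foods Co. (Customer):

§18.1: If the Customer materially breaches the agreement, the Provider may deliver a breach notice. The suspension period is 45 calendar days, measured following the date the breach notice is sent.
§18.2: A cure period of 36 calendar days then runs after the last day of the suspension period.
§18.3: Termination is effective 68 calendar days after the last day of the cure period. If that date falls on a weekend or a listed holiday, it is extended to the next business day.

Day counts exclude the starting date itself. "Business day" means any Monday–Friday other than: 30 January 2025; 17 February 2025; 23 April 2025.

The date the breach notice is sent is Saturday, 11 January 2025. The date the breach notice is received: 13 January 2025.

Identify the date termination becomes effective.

The last day of the suspension period: 11 January 2025 + 45 days = 25 February 2025.
Adding 36 calendar days to 25 February 2025 gives 2 April 2025, which is the last day of the cure period.
Adding 68 calendar days to 2 April 2025 gives 9 June 2025, which is the date termination becomes effective. 9 June 2025 is a Monday and is not a listed holiday, so no roll-forward applies.

9 June 2025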